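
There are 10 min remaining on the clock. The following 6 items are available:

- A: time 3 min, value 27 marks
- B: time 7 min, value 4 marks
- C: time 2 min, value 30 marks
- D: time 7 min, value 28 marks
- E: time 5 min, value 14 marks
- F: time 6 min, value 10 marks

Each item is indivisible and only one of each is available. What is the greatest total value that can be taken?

This is a 0/1 knapsack; check combinations near the capacity.
- A+C+E: time 3+2+5=10, value 27+30+14=71
- C+D: time 2+7=9, value 30+28=58
- A+C: time 3+2=5, value 27+30=57
Best: 71 marks.

71 marks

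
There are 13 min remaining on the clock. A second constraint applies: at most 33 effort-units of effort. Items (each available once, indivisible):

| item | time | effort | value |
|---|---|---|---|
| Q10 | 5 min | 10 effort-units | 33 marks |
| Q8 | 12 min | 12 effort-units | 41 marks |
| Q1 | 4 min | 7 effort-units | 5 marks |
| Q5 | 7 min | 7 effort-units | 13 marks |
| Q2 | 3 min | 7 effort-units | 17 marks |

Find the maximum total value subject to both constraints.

55 marks

Feasible sets respecting both limits:
- Q10+Q1+Q2: time 12, effort 24, value 55
- Q10+Q2: time 8, effort 17, value 50
- Q10+Q5: time 12, effort 17, value 46
Best: 55 marks.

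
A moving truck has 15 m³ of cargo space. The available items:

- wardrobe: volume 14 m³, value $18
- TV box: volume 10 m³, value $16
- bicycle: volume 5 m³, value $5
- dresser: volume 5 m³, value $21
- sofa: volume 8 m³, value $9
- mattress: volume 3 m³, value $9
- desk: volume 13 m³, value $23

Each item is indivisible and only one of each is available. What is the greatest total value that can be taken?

Check high-value combinations within 15 m³:
- TV box+dresser: volume 10+5=15, value 16+21=37
- bicycle+dresser+mattress: volume 5+5+3=13, value 5+21+9=35
- dresser+mattress: volume 5+3=8, value 21+9=30
- dresser+sofa: volume 5+8=13, value 21+9=30
Best: $37.

$37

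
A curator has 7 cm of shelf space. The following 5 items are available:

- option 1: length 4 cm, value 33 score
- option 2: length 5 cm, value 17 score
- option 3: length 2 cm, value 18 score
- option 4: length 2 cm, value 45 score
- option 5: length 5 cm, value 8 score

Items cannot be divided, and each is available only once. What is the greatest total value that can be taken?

78 score

Check high-value combinations within 7 cm:
- option 1+option 4: length 4+2=6, value 33+45=78
- option 3+option 4: length 2+2=4, value 18+45=63
- option 2+option 4: length 5+2=7, value 17+45=62
- option 4+option 5: length 2+5=7, value 45+8=53
Best: 78 score.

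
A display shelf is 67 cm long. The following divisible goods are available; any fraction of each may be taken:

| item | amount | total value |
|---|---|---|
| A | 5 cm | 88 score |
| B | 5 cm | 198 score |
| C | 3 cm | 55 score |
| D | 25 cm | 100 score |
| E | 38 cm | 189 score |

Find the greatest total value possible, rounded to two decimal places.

594.00

Take in order of value per unit:
- B (198/5 per unit): all 5 → value 198, running total 198.00
- C (55/3 per unit): all 3 → value 55, running total 253.00
- A (88/5 per unit): all 5 → value 88, running total 341.00
- E (189/38 per unit): all 38 → value 189, running total 530.00
- D (100/25 per unit): 16 of 25 → value 16×100/25 = 64.0000, running total 594.00
Total 594.00.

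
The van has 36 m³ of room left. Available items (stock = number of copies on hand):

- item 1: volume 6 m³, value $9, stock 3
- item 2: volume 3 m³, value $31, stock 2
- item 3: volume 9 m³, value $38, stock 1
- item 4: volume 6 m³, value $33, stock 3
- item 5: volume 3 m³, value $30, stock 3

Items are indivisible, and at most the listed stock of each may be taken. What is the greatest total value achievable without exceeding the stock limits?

Top feasible selections:
- 2×item 2 + 1×item 3 + 2×item 4 + 3×item 5: volume 36, value 256
- 2×item 2 + 3×item 4 + 3×item 5: volume 33, value 251
- 1×item 1 + 2×item 2 + 1×item 3 + 1×item 4 + 3×item 5: volume 36, value 232
- 1×item 1 + 2×item 2 + 3×item 4 + 2×item 5: volume 36, value 230
Best: $256.

$256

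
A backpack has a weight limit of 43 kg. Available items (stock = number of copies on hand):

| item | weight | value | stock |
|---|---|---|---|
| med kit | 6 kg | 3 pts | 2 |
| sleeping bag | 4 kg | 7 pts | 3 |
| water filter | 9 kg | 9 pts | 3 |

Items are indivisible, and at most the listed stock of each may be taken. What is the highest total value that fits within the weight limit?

Best selections within weight 43 and stock limits:
- 3×sleeping bag + 3×water filter: weight 39, value 48
- 2×med kit + 3×sleeping bag + 2×water filter: weight 42, value 45
Best: 48 pts.

48 pts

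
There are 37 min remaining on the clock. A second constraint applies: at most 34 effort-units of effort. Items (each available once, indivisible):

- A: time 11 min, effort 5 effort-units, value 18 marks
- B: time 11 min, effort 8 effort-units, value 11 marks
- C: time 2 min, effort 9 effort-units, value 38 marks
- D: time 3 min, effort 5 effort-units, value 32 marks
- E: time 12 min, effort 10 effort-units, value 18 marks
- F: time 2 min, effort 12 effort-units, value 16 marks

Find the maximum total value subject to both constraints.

106 marks

Feasible sets respecting both limits:
- A+C+D+E: time 28, effort 29, value 106
- A+C+D+F: time 18, effort 31, value 104
- A+B+C+D: time 27, effort 27, value 99
- B+C+D+E: time 28, effort 32, value 99
Best: 106 marks.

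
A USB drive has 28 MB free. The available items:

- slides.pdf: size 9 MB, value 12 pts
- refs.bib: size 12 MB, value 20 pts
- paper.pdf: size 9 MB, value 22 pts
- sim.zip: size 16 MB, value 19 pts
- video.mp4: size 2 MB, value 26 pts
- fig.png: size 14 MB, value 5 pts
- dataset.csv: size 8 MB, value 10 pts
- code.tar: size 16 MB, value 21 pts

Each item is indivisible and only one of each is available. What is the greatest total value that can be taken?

Check high-value combinations within 28 MB:
- slides.pdf+paper.pdf+video.mp4+dataset.csv: size 9+9+2+8=28, value 12+22+26+10=70
- paper.pdf+video.mp4+code.tar: size 9+2+16=27, value 22+26+21=69
- refs.bib+paper.pdf+video.mp4: size 12+9+2=23, value 20+22+26=68
- paper.pdf+sim.zip+video.mp4: size 9+16+2=27, value 22+19+26=67
Best: 70 pts.

70 pts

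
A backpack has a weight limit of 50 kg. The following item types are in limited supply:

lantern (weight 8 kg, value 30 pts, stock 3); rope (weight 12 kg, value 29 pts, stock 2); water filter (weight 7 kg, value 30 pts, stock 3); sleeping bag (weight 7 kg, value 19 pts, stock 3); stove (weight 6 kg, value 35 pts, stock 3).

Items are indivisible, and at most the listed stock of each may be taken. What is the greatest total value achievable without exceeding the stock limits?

225 pts

Best selections within weight 50 and stock limits:
- 1×lantern + 3×water filter + 3×stove: weight 47, value 225
- 2×lantern + 2×water filter + 3×stove: weight 48, value 225
- 3×lantern + 1×water filter + 3×stove: weight 49, value 225
- 2×lantern + 3×water filter + 2×stove: weight 49, value 220
Best: 225 pts.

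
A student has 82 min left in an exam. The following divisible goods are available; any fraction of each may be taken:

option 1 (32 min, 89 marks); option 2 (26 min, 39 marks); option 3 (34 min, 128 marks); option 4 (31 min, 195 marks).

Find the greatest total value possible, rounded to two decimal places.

370.28

Take in order of value per unit:
- option 4 (195/31 per unit): all 31 → value 195, running total 195.00
- option 3 (128/34 per unit): all 34 → value 128, running total 323.00
- option 1 (89/32 per unit): 17 of 32 → value 17×89/32 = 47.2813, running total 370.28
Total 370.28.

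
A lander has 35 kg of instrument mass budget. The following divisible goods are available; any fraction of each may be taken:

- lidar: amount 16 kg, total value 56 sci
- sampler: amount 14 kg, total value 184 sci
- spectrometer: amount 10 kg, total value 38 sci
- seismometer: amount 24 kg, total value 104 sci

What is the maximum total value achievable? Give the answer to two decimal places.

Take in order of value per unit:
- sampler (184/14 per unit): all 14 → value 184, running total 184.00
- seismometer (104/24 per unit): 21 of 24 → value 21×104/24 = 91.0000, running total 275.00
Total 275.00.

275.00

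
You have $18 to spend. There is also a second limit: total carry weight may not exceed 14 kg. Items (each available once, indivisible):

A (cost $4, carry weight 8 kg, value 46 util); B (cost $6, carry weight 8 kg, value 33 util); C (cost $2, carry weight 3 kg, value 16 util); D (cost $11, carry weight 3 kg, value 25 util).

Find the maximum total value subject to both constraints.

Feasible sets respecting both limits:
- A+C+D: cost 17, carry weight 14, value 87
- A+D: cost 15, carry weight 11, value 71
- A+C: cost 6, carry weight 11, value 62
- B+D: cost 17, carry weight 11, value 58
Best: 87 util.

87 util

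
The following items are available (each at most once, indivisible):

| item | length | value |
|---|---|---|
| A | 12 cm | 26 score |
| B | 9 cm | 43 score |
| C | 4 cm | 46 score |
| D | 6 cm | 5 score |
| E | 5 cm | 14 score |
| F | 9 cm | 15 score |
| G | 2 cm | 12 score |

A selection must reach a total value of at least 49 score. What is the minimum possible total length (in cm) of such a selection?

Subsets with value ≥ 49, sorted by total length:
- C+G: length 6, value 58
- C+E: length 9, value 60
Minimum length: 6 cm.

6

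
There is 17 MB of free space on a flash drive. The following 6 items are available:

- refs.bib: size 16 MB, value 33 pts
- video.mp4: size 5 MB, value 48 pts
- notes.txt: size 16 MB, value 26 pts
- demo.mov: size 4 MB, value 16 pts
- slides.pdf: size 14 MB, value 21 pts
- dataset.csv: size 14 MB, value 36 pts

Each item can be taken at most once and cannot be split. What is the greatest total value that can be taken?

This is a 0/1 knapsack; check combinations near the capacity.
- video.mp4+demo.mov: size 5+4=9, value 48+16=64
- video.mp4: size 5, value 48
- dataset.csv: size 14, value 36
- refs.bib: size 16, value 33
Best: 64 pts.

64 pts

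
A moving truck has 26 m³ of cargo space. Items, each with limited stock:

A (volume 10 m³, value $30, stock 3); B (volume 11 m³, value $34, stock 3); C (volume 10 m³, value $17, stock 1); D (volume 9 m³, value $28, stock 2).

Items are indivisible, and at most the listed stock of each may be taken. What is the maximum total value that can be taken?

Top feasible selections:
- 2×B: volume 22, value 68
- 1×A + 1×B: volume 21, value 64
- 1×B + 1×D: volume 20, value 62
Best: $68.

$68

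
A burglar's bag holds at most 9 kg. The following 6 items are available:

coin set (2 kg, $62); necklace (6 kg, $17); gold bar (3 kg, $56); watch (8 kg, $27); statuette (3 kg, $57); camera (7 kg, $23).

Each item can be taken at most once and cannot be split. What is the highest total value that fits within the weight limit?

Check high-value combinations within 9 kg:
- coin set+gold bar+statuette: weight 2+3+3=8, value 62+56+57=175
- coin set+statuette: weight 2+3=5, value 62+57=119
- coin set+gold bar: weight 2+3=5, value 62+56=118
- gold bar+statuette: weight 3+3=6, value 56+57=113
Best: $175.

$175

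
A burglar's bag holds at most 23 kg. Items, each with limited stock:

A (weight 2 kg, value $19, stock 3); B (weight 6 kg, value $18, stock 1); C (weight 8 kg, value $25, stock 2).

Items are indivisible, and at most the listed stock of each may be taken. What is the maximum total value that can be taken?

Top feasible selections:
- 3×A + 2×C: weight 22, value 107
- 3×A + 1×B + 1×C: weight 20, value 100
- 2×A + 2×C: weight 20, value 88
Best: $107.

$107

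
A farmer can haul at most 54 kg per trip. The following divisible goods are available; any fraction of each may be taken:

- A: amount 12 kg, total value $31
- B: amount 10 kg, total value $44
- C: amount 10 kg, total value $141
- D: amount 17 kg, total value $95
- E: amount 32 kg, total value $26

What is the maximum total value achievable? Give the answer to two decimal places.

Take in order of value per unit:
- C (141/10 per unit): all 10 → value 141, running total 141.00
- D (95/17 per unit): all 17 → value 95, running total 236.00
- B (44/10 per unit): all 10 → value 44, running total 280.00
- A (31/12 per unit): all 12 → value 31, running total 311.00
- E (26/32 per unit): 5 of 32 → value 5×26/32 = 4.0625, running total 315.06
Total 315.06.

315.06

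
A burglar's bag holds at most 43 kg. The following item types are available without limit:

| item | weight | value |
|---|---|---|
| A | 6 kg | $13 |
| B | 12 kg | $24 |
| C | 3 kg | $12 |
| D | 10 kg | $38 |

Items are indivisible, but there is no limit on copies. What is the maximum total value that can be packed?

Best value-per-unit is C at 12/3; filling with it alone gives 14×12 = 168.
Optimal mix: 11×C + 1×D → weight 43, value 170.

$170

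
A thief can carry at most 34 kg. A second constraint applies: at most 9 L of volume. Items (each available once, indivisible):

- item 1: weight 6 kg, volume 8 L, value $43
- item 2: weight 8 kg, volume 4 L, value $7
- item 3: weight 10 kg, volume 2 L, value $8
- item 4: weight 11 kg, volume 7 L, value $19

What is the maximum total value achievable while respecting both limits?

Feasible sets respecting both limits:
- item 1: weight 6, volume 8, value 43
- item 3+item 4: weight 21, volume 9, value 27
- item 4: weight 11, volume 7, value 19
Best: $43.

$43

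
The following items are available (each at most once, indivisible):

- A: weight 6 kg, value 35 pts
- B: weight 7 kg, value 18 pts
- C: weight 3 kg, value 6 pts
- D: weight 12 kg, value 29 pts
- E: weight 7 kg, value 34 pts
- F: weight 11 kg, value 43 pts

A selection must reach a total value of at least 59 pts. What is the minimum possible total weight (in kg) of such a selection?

13

Subsets with value ≥ 59, sorted by total weight:
- A+E: weight 13, value 69
- A+C+E: weight 16, value 75
Minimum weight: 13 kg.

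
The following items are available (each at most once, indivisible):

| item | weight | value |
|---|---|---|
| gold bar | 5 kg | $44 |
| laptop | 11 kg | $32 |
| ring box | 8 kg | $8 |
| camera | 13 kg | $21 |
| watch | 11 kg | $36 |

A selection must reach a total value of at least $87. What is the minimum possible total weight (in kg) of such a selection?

24

Subsets with value ≥ 87, sorted by total weight:
- gold bar+ring box+watch: weight 24, value 88
- gold bar+laptop+watch: weight 27, value 112
- gold bar+camera+watch: weight 29, value 101
Minimum weight: 24 kg.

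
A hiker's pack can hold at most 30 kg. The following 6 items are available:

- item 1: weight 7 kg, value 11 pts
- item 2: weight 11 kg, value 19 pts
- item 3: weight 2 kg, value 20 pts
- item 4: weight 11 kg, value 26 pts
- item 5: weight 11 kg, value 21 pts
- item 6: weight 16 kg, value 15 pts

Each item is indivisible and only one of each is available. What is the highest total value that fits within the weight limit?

This is a 0/1 knapsack; check combinations near the capacity.
- item 3+item 4+item 5: weight 2+11+11=24, value 20+26+21=67
- item 2+item 3+item 4: weight 11+2+11=24, value 19+20+26=65
- item 3+item 4+item 6: weight 2+11+16=29, value 20+26+15=61
Best: 67 pts.

67 pts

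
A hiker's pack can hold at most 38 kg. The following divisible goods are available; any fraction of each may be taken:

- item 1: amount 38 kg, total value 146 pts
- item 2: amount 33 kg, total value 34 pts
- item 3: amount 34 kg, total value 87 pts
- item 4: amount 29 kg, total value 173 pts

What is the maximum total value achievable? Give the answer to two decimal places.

207.58

Take in order of value per unit:
- item 4 (173/29 per unit): all 29 → value 173, running total 173.00
- item 1 (146/38 per unit): 9 of 38 → value 9×146/38 = 34.5789, running total 207.58
Total 207.58.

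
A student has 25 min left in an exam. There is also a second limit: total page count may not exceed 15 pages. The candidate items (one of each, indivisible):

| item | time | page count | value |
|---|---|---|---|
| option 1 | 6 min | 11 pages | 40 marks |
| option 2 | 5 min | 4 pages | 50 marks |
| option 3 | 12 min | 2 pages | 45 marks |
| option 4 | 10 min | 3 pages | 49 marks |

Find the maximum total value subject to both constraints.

Feasible sets respecting both limits:
- option 2+option 4: time 15, page count 7, value 99
- option 2+option 3: time 17, page count 6, value 95
- option 3+option 4: time 22, page count 5, value 94
Best: 99 marks.

99 marks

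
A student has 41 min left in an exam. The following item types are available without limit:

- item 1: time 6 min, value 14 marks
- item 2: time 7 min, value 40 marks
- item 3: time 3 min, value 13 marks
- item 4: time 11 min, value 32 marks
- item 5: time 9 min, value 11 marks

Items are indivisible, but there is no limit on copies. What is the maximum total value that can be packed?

Best value-per-unit is item 2 at 40/7; filling with it alone gives 5×40 = 200.
Optimal mix: 5×item 2 + 2×item 3 → time 41, value 226.

226 marks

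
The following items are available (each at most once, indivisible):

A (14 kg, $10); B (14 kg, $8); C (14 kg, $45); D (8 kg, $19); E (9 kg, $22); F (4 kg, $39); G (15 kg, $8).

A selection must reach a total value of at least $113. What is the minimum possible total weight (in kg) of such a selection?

Subsets with value ≥ 113, sorted by total weight:
- C+D+E+F: weight 35, value 125
- A+C+D+F: weight 40, value 113
- A+C+E+F: weight 41, value 116
Minimum weight: 35 kg.

35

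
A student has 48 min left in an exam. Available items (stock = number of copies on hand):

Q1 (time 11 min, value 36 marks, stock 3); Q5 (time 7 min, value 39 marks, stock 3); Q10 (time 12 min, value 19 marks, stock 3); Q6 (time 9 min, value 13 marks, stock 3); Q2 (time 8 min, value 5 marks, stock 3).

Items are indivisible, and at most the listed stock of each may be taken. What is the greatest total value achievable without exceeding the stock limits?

Best selections within time 48 and stock limits:
- 2×Q1 + 3×Q5: time 43, value 189
- 3×Q1 + 2×Q5: time 47, value 186
- 1×Q1 + 3×Q5 + 1×Q10: time 44, value 172
- 2×Q1 + 2×Q5 + 1×Q10: time 48, value 169
Best: 189 marks.

189 marks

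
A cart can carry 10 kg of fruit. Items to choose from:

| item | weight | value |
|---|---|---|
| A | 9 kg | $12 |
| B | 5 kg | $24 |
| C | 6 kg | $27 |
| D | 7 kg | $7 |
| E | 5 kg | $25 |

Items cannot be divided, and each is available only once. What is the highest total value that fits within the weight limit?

$49

This is a 0/1 knapsack; check combinations near the capacity.
- B+E: weight 5+5=10, value 24+25=49
- C: weight 6, value 27
- E: weight 5, value 25
Best: $49.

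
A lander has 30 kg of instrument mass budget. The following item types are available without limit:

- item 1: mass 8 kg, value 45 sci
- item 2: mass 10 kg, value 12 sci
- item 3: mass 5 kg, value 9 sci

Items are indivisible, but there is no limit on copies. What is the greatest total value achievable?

144 sci

Best value-per-unit is item 1 at 45/8; filling with it alone gives 3×45 = 135.
Optimal mix: 3×item 1 + 1×item 3 → mass 29, value 144.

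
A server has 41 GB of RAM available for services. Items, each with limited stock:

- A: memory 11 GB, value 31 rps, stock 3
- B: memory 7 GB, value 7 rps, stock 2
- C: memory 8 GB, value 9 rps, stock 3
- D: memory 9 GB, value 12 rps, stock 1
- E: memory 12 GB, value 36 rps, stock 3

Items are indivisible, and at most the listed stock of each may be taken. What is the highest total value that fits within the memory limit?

Best selections within memory 41 and stock limits:
- 3×E: memory 36, value 108
- 2×A + 1×B + 1×E: memory 41, value 105
- 1×A + 2×E: memory 35, value 103
- 3×A + 1×C: memory 41, value 102
Best: 108 rps.

108 rps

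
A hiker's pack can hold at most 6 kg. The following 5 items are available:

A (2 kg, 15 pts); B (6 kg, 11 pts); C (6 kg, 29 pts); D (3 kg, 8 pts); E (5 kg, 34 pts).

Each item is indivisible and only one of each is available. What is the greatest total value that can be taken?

Check high-value combinations within 6 kg:
- E: weight 5, value 34
- C: weight 6, value 29
- A+D: weight 2+3=5, value 15+8=23
- A: weight 2, value 15
- B: weight 6, value 11
Best: 34 pts.

34 pts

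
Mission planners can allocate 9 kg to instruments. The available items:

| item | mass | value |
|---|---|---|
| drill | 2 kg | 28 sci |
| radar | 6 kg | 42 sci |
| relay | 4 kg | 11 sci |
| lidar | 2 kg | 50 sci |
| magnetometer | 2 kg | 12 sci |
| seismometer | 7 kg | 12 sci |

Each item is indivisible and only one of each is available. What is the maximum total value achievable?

Check high-value combinations within 9 kg:
- radar+lidar: mass 6+2=8, value 42+50=92
- drill+lidar+magnetometer: mass 2+2+2=6, value 28+50+12=90
- drill+relay+lidar: mass 2+4+2=8, value 28+11+50=89
- drill+lidar: mass 2+2=4, value 28+50=78
- relay+lidar+magnetometer: mass 4+2+2=8, value 11+50+12=73
Best: 92 sci.

92 sci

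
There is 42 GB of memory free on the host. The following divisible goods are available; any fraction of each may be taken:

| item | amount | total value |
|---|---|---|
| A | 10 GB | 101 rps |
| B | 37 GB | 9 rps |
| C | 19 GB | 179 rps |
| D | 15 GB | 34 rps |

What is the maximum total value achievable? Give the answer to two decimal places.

Take in order of value per unit:
- A (101/10 per unit): all 10 → value 101, running total 101.00
- C (179/19 per unit): all 19 → value 179, running total 280.00
- D (34/15 per unit): 13 of 15 → value 13×34/15 = 29.4667, running total 309.47
Total 309.47.

309.47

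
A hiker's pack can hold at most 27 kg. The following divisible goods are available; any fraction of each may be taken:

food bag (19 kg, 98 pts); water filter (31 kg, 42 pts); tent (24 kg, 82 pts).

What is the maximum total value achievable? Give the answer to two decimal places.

125.33

Take in order of value per unit:
- food bag (98/19 per unit): all 19 → value 98, running total 98.00
- tent (82/24 per unit): 8 of 24 → value 8×82/24 = 27.3333, running total 125.33
Total 125.33.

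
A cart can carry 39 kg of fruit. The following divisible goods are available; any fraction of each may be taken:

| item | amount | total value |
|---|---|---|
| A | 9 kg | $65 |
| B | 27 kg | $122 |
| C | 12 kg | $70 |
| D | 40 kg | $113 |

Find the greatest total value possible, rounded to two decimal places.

Take in order of value per unit:
- A (65/9 per unit): all 9 → value 65, running total 65.00
- C (70/12 per unit): all 12 → value 70, running total 135.00
- B (122/27 per unit): 18 of 27 → value 18×122/27 = 81.3333, running total 216.33
Total 216.33.

216.33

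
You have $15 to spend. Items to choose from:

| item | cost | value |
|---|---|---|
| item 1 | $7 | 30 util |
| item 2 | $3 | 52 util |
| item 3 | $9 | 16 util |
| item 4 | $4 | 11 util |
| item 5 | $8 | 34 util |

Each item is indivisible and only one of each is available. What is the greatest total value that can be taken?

97 util

Check high-value combinations within $15:
- item 2+item 4+item 5: cost 3+4+8=15, value 52+11+34=97
- item 1+item 2+item 4: cost 7+3+4=14, value 30+52+11=93
- item 2+item 5: cost 3+8=11, value 52+34=86
Best: 97 util.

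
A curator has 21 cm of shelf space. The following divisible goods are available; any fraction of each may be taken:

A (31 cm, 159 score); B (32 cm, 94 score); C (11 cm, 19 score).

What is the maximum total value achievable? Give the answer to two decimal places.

107.71

Take in order of value per unit:
- A (159/31 per unit): 21 of 31 → value 21×159/31 = 107.7097, running total 107.71
Total 107.71.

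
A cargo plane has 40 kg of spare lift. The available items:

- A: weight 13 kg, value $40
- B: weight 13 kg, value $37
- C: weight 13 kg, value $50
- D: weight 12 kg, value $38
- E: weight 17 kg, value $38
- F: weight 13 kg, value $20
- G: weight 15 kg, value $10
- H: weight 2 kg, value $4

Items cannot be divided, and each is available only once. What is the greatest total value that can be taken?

Check high-value combinations within 40 kg:
- A+C+D+H: weight 13+13+12+2=40, value 40+50+38+4=132
- B+C+D+H: weight 13+13+12+2=40, value 37+50+38+4=129
- A+C+D: weight 13+13+12=38, value 40+50+38=128
- A+B+C: weight 13+13+13=39, value 40+37+50=127
Best: $132.

$132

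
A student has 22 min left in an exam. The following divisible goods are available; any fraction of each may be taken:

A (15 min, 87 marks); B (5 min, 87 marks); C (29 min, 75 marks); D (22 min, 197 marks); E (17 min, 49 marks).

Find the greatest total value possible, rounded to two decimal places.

Take in order of value per unit:
- B (87/5 per unit): all 5 → value 87, running total 87.00
- D (197/22 per unit): 17 of 22 → value 17×197/22 = 152.2273, running total 239.23
Total 239.23.

239.23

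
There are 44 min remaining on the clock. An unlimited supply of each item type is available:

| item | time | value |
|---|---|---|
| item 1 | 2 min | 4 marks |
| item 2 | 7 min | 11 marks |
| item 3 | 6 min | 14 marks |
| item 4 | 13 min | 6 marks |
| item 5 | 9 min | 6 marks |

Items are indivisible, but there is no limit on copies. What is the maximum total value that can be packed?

Best value-per-unit is item 3 at 14/6; filling with it alone gives 7×14 = 98.
Optimal mix: 1×item 1 + 7×item 3 → time 44, value 102.

102 marks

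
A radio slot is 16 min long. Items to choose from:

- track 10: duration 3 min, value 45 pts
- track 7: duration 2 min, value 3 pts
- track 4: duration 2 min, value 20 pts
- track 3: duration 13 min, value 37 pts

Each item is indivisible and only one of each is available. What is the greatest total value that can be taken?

This is a 0/1 knapsack; check combinations near the capacity.
- track 10+track 3: duration 3+13=16, value 45+37=82
- track 10+track 7+track 4: duration 3+2+2=7, value 45+3+20=68
- track 10+track 4: duration 3+2=5, value 45+20=65
Best: 82 pts.

82 pts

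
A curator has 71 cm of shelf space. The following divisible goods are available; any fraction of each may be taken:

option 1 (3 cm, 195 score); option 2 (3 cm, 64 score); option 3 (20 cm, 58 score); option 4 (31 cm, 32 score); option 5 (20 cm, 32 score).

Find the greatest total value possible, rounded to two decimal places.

374.81

Take in order of value per unit:
- option 1 (195/3 per unit): all 3 → value 195, running total 195.00
- option 2 (64/3 per unit): all 3 → value 64, running total 259.00
- option 3 (58/20 per unit): all 20 → value 58, running total 317.00
- option 5 (32/20 per unit): all 20 → value 32, running total 349.00
- option 4 (32/31 per unit): 25 of 31 → value 25×32/31 = 25.8065, running total 374.81
Total 374.81.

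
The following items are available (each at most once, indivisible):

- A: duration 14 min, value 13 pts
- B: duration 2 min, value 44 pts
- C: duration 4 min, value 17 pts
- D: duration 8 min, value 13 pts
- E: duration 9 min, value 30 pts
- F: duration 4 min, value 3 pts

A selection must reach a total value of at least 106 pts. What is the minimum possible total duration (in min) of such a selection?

27

Subsets with value ≥ 106, sorted by total duration:
- B+C+D+E+F: duration 27, value 107
- A+B+C+E+F: duration 33, value 107
Minimum duration: 27 min.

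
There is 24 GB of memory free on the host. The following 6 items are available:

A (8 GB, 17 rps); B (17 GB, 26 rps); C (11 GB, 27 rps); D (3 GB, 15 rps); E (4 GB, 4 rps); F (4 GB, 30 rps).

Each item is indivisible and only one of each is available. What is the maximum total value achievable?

Check high-value combinations within 24 GB:
- C+D+E+F: memory 11+3+4+4=22, value 27+15+4+30=76
- A+C+F: memory 8+11+4=23, value 17+27+30=74
- C+D+F: memory 11+3+4=18, value 27+15+30=72
- B+D+F: memory 17+3+4=24, value 26+15+30=71
- A+D+E+F: memory 8+3+4+4=19, value 17+15+4+30=66
Best: 76 rps.

76 rps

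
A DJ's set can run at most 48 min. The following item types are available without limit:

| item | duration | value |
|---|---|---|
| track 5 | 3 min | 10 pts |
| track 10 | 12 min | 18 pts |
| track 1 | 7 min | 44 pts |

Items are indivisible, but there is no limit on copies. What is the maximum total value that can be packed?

Best value-per-unit is track 1 at 44/7; filling with it alone gives 6×44 = 264.
Optimal mix: 2×track 5 + 6×track 1 → duration 48, value 284.

284 pts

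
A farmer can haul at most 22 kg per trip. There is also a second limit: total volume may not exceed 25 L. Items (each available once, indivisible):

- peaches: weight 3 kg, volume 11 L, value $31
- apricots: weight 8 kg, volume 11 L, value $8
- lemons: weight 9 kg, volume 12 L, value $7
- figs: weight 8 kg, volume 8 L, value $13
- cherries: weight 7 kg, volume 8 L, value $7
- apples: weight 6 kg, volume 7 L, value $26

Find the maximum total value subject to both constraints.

Feasible sets respecting both limits:
- peaches+apples: weight 9, volume 18, value 57
- figs+cherries+apples: weight 21, volume 23, value 46
- peaches+figs: weight 11, volume 19, value 44
Best: $57.

$57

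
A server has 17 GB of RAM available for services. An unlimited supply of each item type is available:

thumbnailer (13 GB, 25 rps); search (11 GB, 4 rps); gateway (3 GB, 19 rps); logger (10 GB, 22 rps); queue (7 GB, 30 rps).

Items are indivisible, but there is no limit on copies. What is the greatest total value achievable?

Best value-per-unit is gateway at 19/3, and filling with it alone uses memory 5×3=15. No mix of the others beats 5×19 = 95.

95 rps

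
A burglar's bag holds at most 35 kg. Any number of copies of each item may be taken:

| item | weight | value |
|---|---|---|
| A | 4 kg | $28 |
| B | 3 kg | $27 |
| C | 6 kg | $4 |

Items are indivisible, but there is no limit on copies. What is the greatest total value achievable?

$299

Best value-per-unit is B at 27/3; filling with it alone gives 11×27 = 297.
Optimal mix: 2×A + 9×B → weight 35, value 299.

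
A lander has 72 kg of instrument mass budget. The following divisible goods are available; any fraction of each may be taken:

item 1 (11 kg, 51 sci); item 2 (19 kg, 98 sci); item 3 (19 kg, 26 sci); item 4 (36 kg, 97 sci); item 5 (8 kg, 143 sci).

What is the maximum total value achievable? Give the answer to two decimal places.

383.61

Take in order of value per unit:
- item 5 (143/8 per unit): all 8 → value 143, running total 143.00
- item 2 (98/19 per unit): all 19 → value 98, running total 241.00
- item 1 (51/11 per unit): all 11 → value 51, running total 292.00
- item 4 (97/36 per unit): 34 of 36 → value 34×97/36 = 91.6111, running total 383.61
Total 383.61.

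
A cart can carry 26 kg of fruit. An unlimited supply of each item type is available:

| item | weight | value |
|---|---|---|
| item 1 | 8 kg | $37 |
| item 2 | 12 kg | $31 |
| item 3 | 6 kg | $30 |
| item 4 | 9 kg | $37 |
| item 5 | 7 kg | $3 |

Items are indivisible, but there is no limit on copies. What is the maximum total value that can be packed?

$127

Best value-per-unit is item 3 at 30/6; filling with it alone gives 4×30 = 120.
Optimal mix: 1×item 1 + 3×item 3 → weight 26, value 127.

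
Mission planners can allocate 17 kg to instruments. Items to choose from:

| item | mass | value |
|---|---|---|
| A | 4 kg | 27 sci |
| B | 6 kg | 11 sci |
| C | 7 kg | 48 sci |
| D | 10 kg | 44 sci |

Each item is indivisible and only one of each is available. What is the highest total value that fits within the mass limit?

92 sci

Check high-value combinations within 17 kg:
- C+D: mass 7+10=17, value 48+44=92
- A+B+C: mass 4+6+7=17, value 27+11+48=86
- A+C: mass 4+7=11, value 27+48=75
- A+D: mass 4+10=14, value 27+44=71
Best: 92 sci.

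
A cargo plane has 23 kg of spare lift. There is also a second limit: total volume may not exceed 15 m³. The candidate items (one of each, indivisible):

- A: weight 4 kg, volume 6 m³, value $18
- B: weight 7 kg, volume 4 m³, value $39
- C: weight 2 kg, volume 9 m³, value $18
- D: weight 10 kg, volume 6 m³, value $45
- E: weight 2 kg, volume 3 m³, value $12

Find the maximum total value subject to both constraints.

Feasible sets respecting both limits:
- B+D+E: weight 19, volume 13, value 96
- B+D: weight 17, volume 10, value 84
- A+D+E: weight 16, volume 15, value 75
Best: $96.

$96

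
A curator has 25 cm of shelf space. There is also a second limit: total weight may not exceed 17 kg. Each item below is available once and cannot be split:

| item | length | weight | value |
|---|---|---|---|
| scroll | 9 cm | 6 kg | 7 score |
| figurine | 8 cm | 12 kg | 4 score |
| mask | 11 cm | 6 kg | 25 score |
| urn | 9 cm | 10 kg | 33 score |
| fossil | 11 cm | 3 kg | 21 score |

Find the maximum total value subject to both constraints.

58 score

Feasible sets respecting both limits:
- mask+urn: length 20, weight 16, value 58
- urn+fossil: length 20, weight 13, value 54
- mask+fossil: length 22, weight 9, value 46
Best: 58 score.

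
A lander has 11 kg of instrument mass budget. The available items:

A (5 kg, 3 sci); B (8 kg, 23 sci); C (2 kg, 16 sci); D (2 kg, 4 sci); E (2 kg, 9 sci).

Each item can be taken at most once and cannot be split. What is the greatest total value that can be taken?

39 sci

This is a 0/1 knapsack; check combinations near the capacity.
- B+C: mass 8+2=10, value 23+16=39
- B+E: mass 8+2=10, value 23+9=32
- A+C+D+E: mass 5+2+2+2=11, value 3+16+4+9=32
- C+D+E: mass 2+2+2=6, value 16+4+9=29
- A+C+E: mass 5+2+2=9, value 3+16+9=28
Best: 39 sci.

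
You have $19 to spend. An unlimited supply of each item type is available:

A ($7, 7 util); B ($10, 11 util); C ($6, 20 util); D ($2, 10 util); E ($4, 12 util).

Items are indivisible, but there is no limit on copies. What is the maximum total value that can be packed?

90 util

Best value-per-unit is D at 10/2, and filling with it alone uses cost 9×2=18. No mix of the others beats 9×10 = 90.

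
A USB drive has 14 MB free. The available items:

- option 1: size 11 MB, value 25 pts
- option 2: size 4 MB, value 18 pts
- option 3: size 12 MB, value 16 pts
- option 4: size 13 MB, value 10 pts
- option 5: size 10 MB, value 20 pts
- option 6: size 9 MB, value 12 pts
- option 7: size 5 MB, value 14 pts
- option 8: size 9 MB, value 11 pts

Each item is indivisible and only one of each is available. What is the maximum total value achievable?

38 pts

Check high-value combinations within 14 MB:
- option 2+option 5: size 4+10=14, value 18+20=38
- option 2+option 7: size 4+5=9, value 18+14=32
- option 2+option 6: size 4+9=13, value 18+12=30
Best: 38 pts.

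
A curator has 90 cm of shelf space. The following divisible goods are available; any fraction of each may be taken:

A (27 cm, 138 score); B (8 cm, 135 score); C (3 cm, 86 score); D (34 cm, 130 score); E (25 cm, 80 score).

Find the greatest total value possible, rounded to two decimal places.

Take in order of value per unit:
- C (86/3 per unit): all 3 → value 86, running total 86.00
- B (135/8 per unit): all 8 → value 135, running total 221.00
- A (138/27 per unit): all 27 → value 138, running total 359.00
- D (130/34 per unit): all 34 → value 130, running total 489.00
- E (80/25 per unit): 18 of 25 → value 18×80/25 = 57.6000, running total 546.60
Total 546.60.

546.60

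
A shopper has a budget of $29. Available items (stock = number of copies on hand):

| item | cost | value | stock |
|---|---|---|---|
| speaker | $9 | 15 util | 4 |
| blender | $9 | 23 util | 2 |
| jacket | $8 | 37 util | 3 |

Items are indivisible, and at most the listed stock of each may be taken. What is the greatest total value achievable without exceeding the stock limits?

Best selections within cost 29 and stock limits:
- 3×jacket: cost 24, value 111
- 1×blender + 2×jacket: cost 25, value 97
Best: 111 util.

111 util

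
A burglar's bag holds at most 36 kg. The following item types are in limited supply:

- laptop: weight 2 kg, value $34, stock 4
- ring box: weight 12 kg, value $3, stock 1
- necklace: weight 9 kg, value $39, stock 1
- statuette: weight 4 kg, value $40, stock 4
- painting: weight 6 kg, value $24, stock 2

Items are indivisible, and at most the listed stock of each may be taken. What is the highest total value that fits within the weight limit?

Best selections within weight 36 and stock limits:
- 4×laptop + 4×statuette + 2×painting: weight 36, value 344
- 4×laptop + 1×necklace + 4×statuette: weight 33, value 335
Best: $344.

$344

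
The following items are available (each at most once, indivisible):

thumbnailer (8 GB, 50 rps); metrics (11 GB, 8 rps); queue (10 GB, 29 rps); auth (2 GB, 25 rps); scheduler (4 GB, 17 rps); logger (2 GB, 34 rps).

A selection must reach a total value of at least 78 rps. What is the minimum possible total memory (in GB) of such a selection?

Subsets with value ≥ 78, sorted by total memory:
- thumbnailer+logger: memory 10, value 84
- thumbnailer+auth+logger: memory 12, value 109
- thumbnailer+scheduler+logger: memory 14, value 101
- thumbnailer+auth+scheduler: memory 14, value 92
Minimum memory: 10 GB.

10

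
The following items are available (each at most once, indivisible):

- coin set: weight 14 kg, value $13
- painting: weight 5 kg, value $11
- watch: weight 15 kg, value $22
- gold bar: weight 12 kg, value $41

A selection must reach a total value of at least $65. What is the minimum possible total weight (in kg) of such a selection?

Subsets with value ≥ 65, sorted by total weight:
- coin set+painting+gold bar: weight 31, value 65
- painting+watch+gold bar: weight 32, value 74
Minimum weight: 31 kg.

31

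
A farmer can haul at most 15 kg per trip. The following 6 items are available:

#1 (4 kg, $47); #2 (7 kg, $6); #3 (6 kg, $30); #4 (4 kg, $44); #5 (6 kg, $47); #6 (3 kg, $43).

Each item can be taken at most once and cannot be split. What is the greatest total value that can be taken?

Check high-value combinations within 15 kg:
- #1+#4+#5: weight 4+4+6=14, value 47+44+47=138
- #1+#5+#6: weight 4+6+3=13, value 47+47+43=137
- #1+#4+#6: weight 4+4+3=11, value 47+44+43=134
- #4+#5+#6: weight 4+6+3=13, value 44+47+43=134
- #1+#3+#4: weight 4+6+4=14, value 47+30+44=121
Best: $138.

$138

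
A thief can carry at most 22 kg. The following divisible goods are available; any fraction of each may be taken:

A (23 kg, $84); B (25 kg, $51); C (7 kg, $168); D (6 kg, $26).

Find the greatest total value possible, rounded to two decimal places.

226.87

Take in order of value per unit:
- C (168/7 per unit): all 7 → value 168, running total 168.00
- D (26/6 per unit): all 6 → value 26, running total 194.00
- A (84/23 per unit): 9 of 23 → value 9×84/23 = 32.8696, running total 226.87
Total 226.87.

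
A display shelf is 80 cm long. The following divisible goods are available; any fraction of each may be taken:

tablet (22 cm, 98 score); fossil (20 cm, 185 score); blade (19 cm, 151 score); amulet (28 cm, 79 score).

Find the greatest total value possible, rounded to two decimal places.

Take in order of value per unit:
- fossil (185/20 per unit): all 20 → value 185, running total 185.00
- blade (151/19 per unit): all 19 → value 151, running total 336.00
- tablet (98/22 per unit): all 22 → value 98, running total 434.00
- amulet (79/28 per unit): 19 of 28 → value 19×79/28 = 53.6071, running total 487.61
Total 487.61.

487.61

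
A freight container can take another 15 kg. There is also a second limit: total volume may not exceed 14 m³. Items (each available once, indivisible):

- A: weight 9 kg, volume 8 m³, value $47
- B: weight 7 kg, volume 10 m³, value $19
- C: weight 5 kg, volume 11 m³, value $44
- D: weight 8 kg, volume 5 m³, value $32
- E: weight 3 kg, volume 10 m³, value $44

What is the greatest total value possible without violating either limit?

$47

Feasible sets respecting both limits:
- A: weight 9, volume 8, value 47
- C: weight 5, volume 11, value 44
- E: weight 3, volume 10, value 44
Best: $47.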